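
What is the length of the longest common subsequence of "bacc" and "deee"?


LCS of "bacc" and "deee"
DP table:
           d    e    e    e
      0    0    0    0    0
  b   0    0    0    0    0
  a   0    0    0    0    0
  c   0    0    0    0    0
  c   0    0    0    0    0
LCS length = dp[4][4] = 0

0


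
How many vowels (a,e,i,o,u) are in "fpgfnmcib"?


Input: fpgfnmcib
Checking each character:
  'f' at position 0: consonant
  'p' at position 1: consonant
  'g' at position 2: consonant
  'f' at position 3: consonant
  'n' at position 4: consonant
  'm' at position 5: consonant
  'c' at position 6: consonant
  'i' at position 7: vowel (running total: 1)
  'b' at position 8: consonant
Total vowels: 1

1


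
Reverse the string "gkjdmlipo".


Input: gkjdmlipo
Reading characters right to left:
  Position 8: 'o'
  Position 7: 'p'
  Position 6: 'i'
  Position 5: 'l'
  Position 4: 'm'
  Position 3: 'd'
  Position 2: 'j'
  Position 1: 'k'
  Position 0: 'g'
Reversed: opilmdjkg

opilmdjkg


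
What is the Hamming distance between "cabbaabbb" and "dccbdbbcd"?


Comparing "cabbaabbb" and "dccbdbbcd" position by position:
  Position 0: 'c' vs 'd' => differ
  Position 1: 'a' vs 'c' => differ
  Position 2: 'b' vs 'c' => differ
  Position 3: 'b' vs 'b' => same
  Position 4: 'a' vs 'd' => differ
  Position 5: 'a' vs 'b' => differ
  Position 6: 'b' vs 'b' => same
  Position 7: 'b' vs 'c' => differ
  Position 8: 'b' vs 'd' => differ
Total differences (Hamming distance): 7

7


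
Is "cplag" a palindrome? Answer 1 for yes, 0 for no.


Input: cplag
Reversed: galpc
  Compare pos 0 ('c') with pos 4 ('g'): MISMATCH
  Compare pos 1 ('p') with pos 3 ('a'): MISMATCH
Result: not a palindrome

0


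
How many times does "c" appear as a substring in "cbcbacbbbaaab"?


Searching for "c" in "cbcbacbbbaaab"
Scanning each position:
  Position 0: "c" => MATCH
  Position 1: "b" => no
  Position 2: "c" => MATCH
  Position 3: "b" => no
  Position 4: "a" => no
  Position 5: "c" => MATCH
  Position 6: "b" => no
  Position 7: "b" => no
  Position 8: "b" => no
  Position 9: "a" => no
  Position 10: "a" => no
  Position 11: "a" => no
  Position 12: "b" => no
Total occurrences: 3

3


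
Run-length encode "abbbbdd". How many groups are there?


Input: abbbbdd
Scanning for consecutive runs:
  Group 1: 'a' x 1 (positions 0-0)
  Group 2: 'b' x 4 (positions 1-4)
  Group 3: 'd' x 2 (positions 5-6)
Total groups: 3

3


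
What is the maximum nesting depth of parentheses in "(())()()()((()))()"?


Input: "(())()()()((()))()"
Tracking depth:
  Position 0 '(': depth becomes 1
  Position 1 '(': depth becomes 2
  Position 2 ')': depth becomes 1
  Position 3 ')': depth becomes 0
  Position 4 '(': depth becomes 1
  Position 5 ')': depth becomes 0
  Position 6 '(': depth becomes 1
  Position 7 ')': depth becomes 0
  Position 8 '(': depth becomes 1
  Position 9 ')': depth becomes 0
  Position 10 '(': depth becomes 1
  Position 11 '(': depth becomes 2
  Position 12 '(': depth becomes 3
  Position 13 ')': depth becomes 2
  Position 14 ')': depth becomes 1
  Position 15 ')': depth becomes 0
  Position 16 '(': depth becomes 1
  Position 17 ')': depth becomes 0
Maximum depth reached: 3

3


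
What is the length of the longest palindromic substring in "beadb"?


Input: "beadb"
Checking substrings for palindromes:
  No multi-char palindromic substrings found
Longest palindromic substring: "b" with length 1

1


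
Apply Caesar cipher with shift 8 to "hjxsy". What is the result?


Caesar cipher: shift "hjxsy" by 8
  'h' (pos 7) + 8 = pos 15 = 'p'
  'j' (pos 9) + 8 = pos 17 = 'r'
  'x' (pos 23) + 8 = pos 5 = 'f'
  's' (pos 18) + 8 = pos 0 = 'a'
  'y' (pos 24) + 8 = pos 6 = 'g'
Result: prfag

prfag


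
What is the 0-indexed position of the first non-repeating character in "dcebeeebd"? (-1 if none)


Input: dcebeeebd
Character frequencies:
  'b': 2
  'c': 1
  'd': 2
  'e': 4
Scanning left to right for freq == 1:
  Position 0 ('d'): freq=2, skip
  Position 1 ('c'): unique! => answer = 1

1


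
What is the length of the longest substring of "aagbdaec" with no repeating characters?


Input: "aagbdaec"
Sliding window (track last position of each char):
  Position 0 ('a'): window [0,0] length 1 -- new best
  Position 1 ('a'): repeat (last at 0), move window start to 1
  Position 1 ('a'): window [1,1] length 1
  Position 2 ('g'): window [1,2] length 2 -- new best
  Position 3 ('b'): window [1,3] length 3 -- new best
  Position 4 ('d'): window [1,4] length 4 -- new best
  Position 5 ('a'): repeat (last at 1), move window start to 2
  Position 5 ('a'): window [2,5] length 4
  Position 6 ('e'): window [2,6] length 5 -- new best
  Position 7 ('c'): window [2,7] length 6 -- new best
Longest substring with no repeats: "gbdaec" with length 6

6


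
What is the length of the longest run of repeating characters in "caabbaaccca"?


Input: "caabbaaccca"
Scanning for longest run:
  Position 1 ('a'): new char, reset run to 1
  Position 2 ('a'): continues run of 'a', length=2
  Position 3 ('b'): new char, reset run to 1
  Position 4 ('b'): continues run of 'b', length=2
  Position 5 ('a'): new char, reset run to 1
  Position 6 ('a'): continues run of 'a', length=2
  Position 7 ('c'): new char, reset run to 1
  Position 8 ('c'): continues run of 'c', length=2
  Position 9 ('c'): continues run of 'c', length=3
  Position 10 ('a'): new char, reset run to 1
Longest run: 'c' with length 3

3


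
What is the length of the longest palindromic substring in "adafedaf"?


Input: "adafedaf"
Checking substrings for palindromes:
  [0:3] "ada" (len 3) => palindrome
Longest palindromic substring: "ada" with length 3

3


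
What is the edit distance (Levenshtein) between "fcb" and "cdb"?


Computing edit distance: "fcb" -> "cdb"
DP table:
           c    d    b
      0    1    2    3
  f   1    1    2    3
  c   2    1    2    3
  b   3    2    2    2
Edit distance = dp[3][3] = 2

2


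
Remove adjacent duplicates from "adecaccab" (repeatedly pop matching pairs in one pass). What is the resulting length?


Input: adecaccab
Stack-based adjacent duplicate removal:
  Read 'a': push. Stack: a
  Read 'd': push. Stack: ad
  Read 'e': push. Stack: ade
  Read 'c': push. Stack: adec
  Read 'a': push. Stack: adeca
  Read 'c': push. Stack: adecac
  Read 'c': matches stack top 'c' => pop. Stack: adeca
  Read 'a': matches stack top 'a' => pop. Stack: adec
  Read 'b': push. Stack: adecb
Final stack: "adecb" (length 5)

5


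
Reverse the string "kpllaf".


Input: kpllaf
Reading characters right to left:
  Position 5: 'f'
  Position 4: 'a'
  Position 3: 'l'
  Position 2: 'l'
  Position 1: 'p'
  Position 0: 'k'
Reversed: fallpk

fallpk


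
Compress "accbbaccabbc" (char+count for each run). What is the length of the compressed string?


Input: accbbaccabbc
Runs:
  'a' x 1 => "a1"
  'c' x 2 => "c2"
  'b' x 2 => "b2"
  'a' x 1 => "a1"
  'c' x 2 => "c2"
  'a' x 1 => "a1"
  'b' x 2 => "b2"
  'c' x 1 => "c1"
Compressed: "a1c2b2a1c2a1b2c1"
Compressed length: 16

16


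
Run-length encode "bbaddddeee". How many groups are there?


Input: bbaddddeee
Scanning for consecutive runs:
  Group 1: 'b' x 2 (positions 0-1)
  Group 2: 'a' x 1 (positions 2-2)
  Group 3: 'd' x 4 (positions 3-6)
  Group 4: 'e' x 3 (positions 7-9)
Total groups: 4

4


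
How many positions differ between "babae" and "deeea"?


Comparing "babae" and "deeea" position by position:
  Position 0: 'b' vs 'd' => DIFFER
  Position 1: 'a' vs 'e' => DIFFER
  Position 2: 'b' vs 'e' => DIFFER
  Position 3: 'a' vs 'e' => DIFFER
  Position 4: 'e' vs 'a' => DIFFER
Positions that differ: 5

5


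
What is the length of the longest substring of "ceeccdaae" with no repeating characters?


Input: "ceeccdaae"
Sliding window (track last position of each char):
  Position 0 ('c'): window [0,0] length 1 -- new best
  Position 1 ('e'): window [0,1] length 2 -- new best
  Position 2 ('e'): repeat (last at 1), move window start to 2
  Position 2 ('e'): window [2,2] length 1
  Position 3 ('c'): window [2,3] length 2
  Position 4 ('c'): repeat (last at 3), move window start to 4
  Position 4 ('c'): window [4,4] length 1
  Position 5 ('d'): window [4,5] length 2
  Position 6 ('a'): window [4,6] length 3 -- new best
  Position 7 ('a'): repeat (last at 6), move window start to 7
  Position 7 ('a'): window [7,7] length 1
  Position 8 ('e'): window [7,8] length 2
Longest substring with no repeats: "cda" with length 3

3


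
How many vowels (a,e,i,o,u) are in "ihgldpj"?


Input: ihgldpj
Checking each character:
  'i' at position 0: vowel (running total: 1)
  'h' at position 1: consonant
  'g' at position 2: consonant
  'l' at position 3: consonant
  'd' at position 4: consonant
  'p' at position 5: consonant
  'j' at position 6: consonant
Total vowels: 1

1


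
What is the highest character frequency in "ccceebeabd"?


Input: ccceebeabd
Character counts:
  'a': 1
  'b': 2
  'c': 3
  'd': 1
  'e': 3
Maximum frequency: 3

3


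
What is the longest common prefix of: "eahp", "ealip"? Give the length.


Words: eahp, ealip
  Position 0: all 'e' => match
  Position 1: all 'a' => match
  Position 2: ('h', 'l') => mismatch, stop
LCP = "ea" (length 2)

2


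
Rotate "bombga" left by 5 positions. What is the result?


Input: "bombga", rotate left by 5
First 5 characters: "bombg"
Remaining characters: "a"
Concatenate remaining + first: "a" + "bombg" = "abombg"

abombg


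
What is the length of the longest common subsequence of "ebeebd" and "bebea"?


LCS of "ebeebd" and "bebea"
DP table:
           b    e    b    e    a
      0    0    0    0    0    0
  e   0    0    1    1    1    1
  b   0    1    1    2    2    2
  e   0    1    2    2    3    3
  e   0    1    2    2    3    3
  b   0    1    2    3    3    3
  d   0    1    2    3    3    3
LCS length = dp[6][5] = 3

3


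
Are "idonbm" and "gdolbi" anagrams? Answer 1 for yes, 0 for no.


Strings: "idonbm", "gdolbi"
Sorted first:  bdimno
Sorted second: bdgilo
Differ at position 2: 'i' vs 'g' => not anagrams

0


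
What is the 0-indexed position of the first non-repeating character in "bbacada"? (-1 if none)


Input: bbacada
Character frequencies:
  'a': 3
  'b': 2
  'c': 1
  'd': 1
Scanning left to right for freq == 1:
  Position 0 ('b'): freq=2, skip
  Position 1 ('b'): freq=2, skip
  Position 2 ('a'): freq=3, skip
  Position 3 ('c'): unique! => answer = 3

3


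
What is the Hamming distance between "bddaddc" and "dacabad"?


Comparing "bddaddc" and "dacabad" position by position:
  Position 0: 'b' vs 'd' => differ
  Position 1: 'd' vs 'a' => differ
  Position 2: 'd' vs 'c' => differ
  Position 3: 'a' vs 'a' => same
  Position 4: 'd' vs 'b' => differ
  Position 5: 'd' vs 'a' => differ
  Position 6: 'c' vs 'd' => differ
Total differences (Hamming distance): 6

6


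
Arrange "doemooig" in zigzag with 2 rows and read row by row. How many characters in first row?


Zigzag "doemooig" into 2 rows:
Placing characters:
  'd' => row 0
  'o' => row 1
  'e' => row 0
  'm' => row 1
  'o' => row 0
  'o' => row 1
  'i' => row 0
  'g' => row 1
Rows:
  Row 0: "deoi"
  Row 1: "omog"
First row length: 4

4


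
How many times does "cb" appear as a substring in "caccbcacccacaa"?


Searching for "cb" in "caccbcacccacaa"
Scanning each position:
  Position 0: "ca" => no
  Position 1: "ac" => no
  Position 2: "cc" => no
  Position 3: "cb" => MATCH
  Position 4: "bc" => no
  Position 5: "ca" => no
  Position 6: "ac" => no
  Position 7: "cc" => no
  Position 8: "cc" => no
  Position 9: "ca" => no
  Position 10: "ac" => no
  Position 11: "ca" => no
  Position 12: "aa" => no
Total occurrences: 1

1


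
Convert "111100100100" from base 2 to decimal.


Input: "111100100100" in base 2
Positional expansion:
  Digit '1' (value 1) x 2^11 = 2048
  Digit '1' (value 1) x 2^10 = 1024
  Digit '1' (value 1) x 2^9 = 512
  Digit '1' (value 1) x 2^8 = 256
  Digit '0' (value 0) x 2^7 = 0
  Digit '0' (value 0) x 2^6 = 0
  Digit '1' (value 1) x 2^5 = 32
  Digit '0' (value 0) x 2^4 = 0
  Digit '0' (value 0) x 2^3 = 0
  Digit '1' (value 1) x 2^2 = 4
  Digit '0' (value 0) x 2^1 = 0
  Digit '0' (value 0) x 2^0 = 0
Sum = 3876

3876


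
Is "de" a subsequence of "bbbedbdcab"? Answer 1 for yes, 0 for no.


Check if "de" is a subsequence of "bbbedbdcab"
Greedy scan:
  Position 0 ('b'): no match needed
  Position 1 ('b'): no match needed
  Position 2 ('b'): no match needed
  Position 3 ('e'): no match needed
  Position 4 ('d'): matches sub[0] = 'd'
  Position 5 ('b'): no match needed
  Position 6 ('d'): no match needed
  Position 7 ('c'): no match needed
  Position 8 ('a'): no match needed
  Position 9 ('b'): no match needed
Only matched 1/2 characters => not a subsequence

0


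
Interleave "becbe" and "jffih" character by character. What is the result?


Interleaving "becbe" and "jffih":
  Position 0: 'b' from first, 'j' from second => "bj"
  Position 1: 'e' from first, 'f' from second => "ef"
  Position 2: 'c' from first, 'f' from second => "cf"
  Position 3: 'b' from first, 'i' from second => "bi"
  Position 4: 'e' from first, 'h' from second => "eh"
Result: bjefcfbieh

bjefcfbieh


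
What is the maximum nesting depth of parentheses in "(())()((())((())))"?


Input: "(())()((())((())))"
Tracking depth:
  Position 0 '(': depth becomes 1
  Position 1 '(': depth becomes 2
  Position 2 ')': depth becomes 1
  Position 3 ')': depth becomes 0
  Position 4 '(': depth becomes 1
  Position 5 ')': depth becomes 0
  Position 6 '(': depth becomes 1
  Position 7 '(': depth becomes 2
  Position 8 '(': depth becomes 3
  Position 9 ')': depth becomes 2
  Position 10 ')': depth becomes 1
  Position 11 '(': depth becomes 2
  Position 12 '(': depth becomes 3
  Position 13 '(': depth becomes 4
  Position 14 ')': depth becomes 3
  Position 15 ')': depth becomes 2
  Position 16 ')': depth becomes 1
  Position 17 ')': depth becomes 0
Maximum depth reached: 4

4


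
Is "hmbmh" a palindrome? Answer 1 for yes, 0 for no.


Input: hmbmh
Reversed: hmbmh
  Compare pos 0 ('h') with pos 4 ('h'): match
  Compare pos 1 ('m') with pos 3 ('m'): match
Result: palindrome

1


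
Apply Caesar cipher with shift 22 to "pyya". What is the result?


Caesar cipher: shift "pyya" by 22
  'p' (pos 15) + 22 = pos 11 = 'l'
  'y' (pos 24) + 22 = pos 20 = 'u'
  'y' (pos 24) + 22 = pos 20 = 'u'
  'a' (pos 0) + 22 = pos 22 = 'w'
Result: luuw

luuw


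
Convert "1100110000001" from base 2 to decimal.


Input: "1100110000001" in base 2
Positional expansion:
  Digit '1' (value 1) x 2^12 = 4096
  Digit '1' (value 1) x 2^11 = 2048
  Digit '0' (value 0) x 2^10 = 0
  Digit '0' (value 0) x 2^9 = 0
  Digit '1' (value 1) x 2^8 = 256
  Digit '1' (value 1) x 2^7 = 128
  Digit '0' (value 0) x 2^6 = 0
  Digit '0' (value 0) x 2^5 = 0
  Digit '0' (value 0) x 2^4 = 0
  Digit '0' (value 0) x 2^3 = 0
  Digit '0' (value 0) x 2^2 = 0
  Digit '0' (value 0) x 2^1 = 0
  Digit '1' (value 1) x 2^0 = 1
Sum = 6529

6529


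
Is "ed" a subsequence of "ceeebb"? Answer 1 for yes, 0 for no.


Check if "ed" is a subsequence of "ceeebb"
Greedy scan:
  Position 0 ('c'): no match needed
  Position 1 ('e'): matches sub[0] = 'e'
  Position 2 ('e'): no match needed
  Position 3 ('e'): no match needed
  Position 4 ('b'): no match needed
  Position 5 ('b'): no match needed
Only matched 1/2 characters => not a subsequence

0


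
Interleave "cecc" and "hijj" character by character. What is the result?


Interleaving "cecc" and "hijj":
  Position 0: 'c' from first, 'h' from second => "ch"
  Position 1: 'e' from first, 'i' from second => "ei"
  Position 2: 'c' from first, 'j' from second => "cj"
  Position 3: 'c' from first, 'j' from second => "cj"
Result: cheicjcj

cheicjcj


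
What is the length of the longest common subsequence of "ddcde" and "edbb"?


LCS of "ddcde" and "edbb"
DP table:
           e    d    b    b
      0    0    0    0    0
  d   0    0    1    1    1
  d   0    0    1    1    1
  c   0    0    1    1    1
  d   0    0    1    1    1
  e   0    1    1    1    1
LCS length = dp[5][4] = 1

1


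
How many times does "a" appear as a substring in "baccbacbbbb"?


Searching for "a" in "baccbacbbbb"
Scanning each position:
  Position 0: "b" => no
  Position 1: "a" => MATCH
  Position 2: "c" => no
  Position 3: "c" => no
  Position 4: "b" => no
  Position 5: "a" => MATCH
  Position 6: "c" => no
  Position 7: "b" => no
  Position 8: "b" => no
  Position 9: "b" => no
  Position 10: "b" => no
Total occurrences: 2

2


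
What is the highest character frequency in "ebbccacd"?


Input: ebbccacd
Character counts:
  'a': 1
  'b': 2
  'c': 3
  'd': 1
  'e': 1
Maximum frequency: 3

3


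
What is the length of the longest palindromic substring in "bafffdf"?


Input: "bafffdf"
Checking substrings for palindromes:
  [2:5] "fff" (len 3) => palindrome
  [4:7] "fdf" (len 3) => palindrome
  [2:4] "ff" (len 2) => palindrome
  [3:5] "ff" (len 2) => palindrome
Longest palindromic substring: "fff" with length 3

3


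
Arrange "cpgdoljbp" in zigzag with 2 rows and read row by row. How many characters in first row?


Zigzag "cpgdoljbp" into 2 rows:
Placing characters:
  'c' => row 0
  'p' => row 1
  'g' => row 0
  'd' => row 1
  'o' => row 0
  'l' => row 1
  'j' => row 0
  'b' => row 1
  'p' => row 0
Rows:
  Row 0: "cgojp"
  Row 1: "pdlb"
First row length: 5

5


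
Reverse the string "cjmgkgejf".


Input: cjmgkgejf
Reading characters right to left:
  Position 8: 'f'
  Position 7: 'j'
  Position 6: 'e'
  Position 5: 'g'
  Position 4: 'k'
  Position 3: 'g'
  Position 2: 'm'
  Position 1: 'j'
  Position 0: 'c'
Reversed: fjegkgmjc

fjegkgmjc


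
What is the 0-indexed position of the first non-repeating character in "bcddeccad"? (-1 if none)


Input: bcddeccad
Character frequencies:
  'a': 1
  'b': 1
  'c': 3
  'd': 3
  'e': 1
Scanning left to right for freq == 1:
  Position 0 ('b'): unique! => answer = 0

0


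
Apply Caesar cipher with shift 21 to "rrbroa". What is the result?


Caesar cipher: shift "rrbroa" by 21
  'r' (pos 17) + 21 = pos 12 = 'm'
  'r' (pos 17) + 21 = pos 12 = 'm'
  'b' (pos 1) + 21 = pos 22 = 'w'
  'r' (pos 17) + 21 = pos 12 = 'm'
  'o' (pos 14) + 21 = pos 9 = 'j'
  'a' (pos 0) + 21 = pos 21 = 'v'
Result: mmwmjv

mmwmjv


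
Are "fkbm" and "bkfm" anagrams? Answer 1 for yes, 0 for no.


Strings: "fkbm", "bkfm"
Sorted first:  bfkm
Sorted second: bfkm
Sorted forms match => anagrams

1


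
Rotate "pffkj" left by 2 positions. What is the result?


Input: "pffkj", rotate left by 2
First 2 characters: "pf"
Remaining characters: "fkj"
Concatenate remaining + first: "fkj" + "pf" = "fkjpf"

fkjpf


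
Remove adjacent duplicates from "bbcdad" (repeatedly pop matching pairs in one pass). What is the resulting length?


Input: bbcdad
Stack-based adjacent duplicate removal:
  Read 'b': push. Stack: b
  Read 'b': matches stack top 'b' => pop. Stack: (empty)
  Read 'c': push. Stack: c
  Read 'd': push. Stack: cd
  Read 'a': push. Stack: cda
  Read 'd': push. Stack: cdad
Final stack: "cdad" (length 4)

4


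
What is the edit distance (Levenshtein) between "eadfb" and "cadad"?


Computing edit distance: "eadfb" -> "cadad"
DP table:
           c    a    d    a    d
      0    1    2    3    4    5
  e   1    1    2    3    4    5
  a   2    2    1    2    3    4
  d   3    3    2    1    2    3
  f   4    4    3    2    2    3
  b   5    5    4    3    3    3
Edit distance = dp[5][5] = 3

3


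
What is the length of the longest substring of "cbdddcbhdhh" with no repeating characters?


Input: "cbdddcbhdhh"
Sliding window (track last position of each char):
  Position 0 ('c'): window [0,0] length 1 -- new best
  Position 1 ('b'): window [0,1] length 2 -- new best
  Position 2 ('d'): window [0,2] length 3 -- new best
  Position 3 ('d'): repeat (last at 2), move window start to 3
  Position 3 ('d'): window [3,3] length 1
  Position 4 ('d'): repeat (last at 3), move window start to 4
  Position 4 ('d'): window [4,4] length 1
  Position 5 ('c'): window [4,5] length 2
  Position 6 ('b'): window [4,6] length 3
  Position 7 ('h'): window [4,7] length 4 -- new best
  Position 8 ('d'): repeat (last at 4), move window start to 5
  Position 8 ('d'): window [5,8] length 4
  Position 9 ('h'): repeat (last at 7), move window start to 8
  Position 9 ('h'): window [8,9] length 2
  Position 10 ('h'): repeat (last at 9), move window start to 10
  Position 10 ('h'): window [10,10] length 1
Longest substring with no repeats: "dcbh" with length 4

4


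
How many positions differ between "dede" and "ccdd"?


Comparing "dede" and "ccdd" position by position:
  Position 0: 'd' vs 'c' => DIFFER
  Position 1: 'e' vs 'c' => DIFFER
  Position 2: 'd' vs 'd' => same
  Position 3: 'e' vs 'd' => DIFFER
Positions that differ: 3

3


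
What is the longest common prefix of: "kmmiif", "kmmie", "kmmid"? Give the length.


Words: kmmiif, kmmie, kmmid
  Position 0: all 'k' => match
  Position 1: all 'm' => match
  Position 2: all 'm' => match
  Position 3: all 'i' => match
  Position 4: ('i', 'e', 'd') => mismatch, stop
LCP = "kmmi" (length 4)

4


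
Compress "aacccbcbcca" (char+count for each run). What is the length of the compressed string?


Input: aacccbcbcca
Runs:
  'a' x 2 => "a2"
  'c' x 3 => "c3"
  'b' x 1 => "b1"
  'c' x 1 => "c1"
  'b' x 1 => "b1"
  'c' x 2 => "c2"
  'a' x 1 => "a1"
Compressed: "a2c3b1c1b1c2a1"
Compressed length: 14

14


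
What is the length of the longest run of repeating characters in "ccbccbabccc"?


Input: "ccbccbabccc"
Scanning for longest run:
  Position 1 ('c'): continues run of 'c', length=2
  Position 2 ('b'): new char, reset run to 1
  Position 3 ('c'): new char, reset run to 1
  Position 4 ('c'): continues run of 'c', length=2
  Position 5 ('b'): new char, reset run to 1
  Position 6 ('a'): new char, reset run to 1
  Position 7 ('b'): new char, reset run to 1
  Position 8 ('c'): new char, reset run to 1
  Position 9 ('c'): continues run of 'c', length=2
  Position 10 ('c'): continues run of 'c', length=3
Longest run: 'c' with length 3

3


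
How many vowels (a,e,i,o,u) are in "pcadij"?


Input: pcadij
Checking each character:
  'p' at position 0: consonant
  'c' at position 1: consonant
  'a' at position 2: vowel (running total: 1)
  'd' at position 3: consonant
  'i' at position 4: vowel (running total: 2)
  'j' at position 5: consonant
Total vowels: 2

2


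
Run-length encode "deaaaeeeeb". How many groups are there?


Input: deaaaeeeeb
Scanning for consecutive runs:
  Group 1: 'd' x 1 (positions 0-0)
  Group 2: 'e' x 1 (positions 1-1)
  Group 3: 'a' x 3 (positions 2-4)
  Group 4: 'e' x 4 (positions 5-8)
  Group 5: 'b' x 1 (positions 9-9)
Total groups: 5

5


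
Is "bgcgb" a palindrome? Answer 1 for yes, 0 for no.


Input: bgcgb
Reversed: bgcgb
  Compare pos 0 ('b') with pos 4 ('b'): match
  Compare pos 1 ('g') with pos 3 ('g'): match
Result: palindrome

1


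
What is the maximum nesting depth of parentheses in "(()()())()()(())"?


Input: "(()()())()()(())"
Tracking depth:
  Position 0 '(': depth becomes 1
  Position 1 '(': depth becomes 2
  Position 2 ')': depth becomes 1
  Position 3 '(': depth becomes 2
  Position 4 ')': depth becomes 1
  Position 5 '(': depth becomes 2
  Position 6 ')': depth becomes 1
  Position 7 ')': depth becomes 0
  Position 8 '(': depth becomes 1
  Position 9 ')': depth becomes 0
  Position 10 '(': depth becomes 1
  Position 11 ')': depth becomes 0
  Position 12 '(': depth becomes 1
  Position 13 '(': depth becomes 2
  Position 14 ')': depth becomes 1
  Position 15 ')': depth becomes 0
Maximum depth reached: 2

2


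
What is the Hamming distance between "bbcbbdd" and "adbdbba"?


Comparing "bbcbbdd" and "adbdbba" position by position:
  Position 0: 'b' vs 'a' => differ
  Position 1: 'b' vs 'd' => differ
  Position 2: 'c' vs 'b' => differ
  Position 3: 'b' vs 'd' => differ
  Position 4: 'b' vs 'b' => same
  Position 5: 'd' vs 'b' => differ
  Position 6: 'd' vs 'a' => differ
Total differences (Hamming distance): 6

6


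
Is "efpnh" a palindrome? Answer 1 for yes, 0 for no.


Input: efpnh
Reversed: hnpfe
  Compare pos 0 ('e') with pos 4 ('h'): MISMATCH
  Compare pos 1 ('f') with pos 3 ('n'): MISMATCH
Result: not a palindrome

0


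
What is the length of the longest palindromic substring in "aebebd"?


Input: "aebebd"
Checking substrings for palindromes:
  [1:4] "ebe" (len 3) => palindrome
  [2:5] "beb" (len 3) => palindrome
Longest palindromic substring: "ebe" with length 3

3


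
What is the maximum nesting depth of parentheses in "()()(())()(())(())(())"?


Input: "()()(())()(())(())(())"
Tracking depth:
  Position 0 '(': depth becomes 1
  Position 1 ')': depth becomes 0
  Position 2 '(': depth becomes 1
  Position 3 ')': depth becomes 0
  Position 4 '(': depth becomes 1
  Position 5 '(': depth becomes 2
  Position 6 ')': depth becomes 1
  Position 7 ')': depth becomes 0
  Position 8 '(': depth becomes 1
  Position 9 ')': depth becomes 0
  Position 10 '(': depth becomes 1
  Position 11 '(': depth becomes 2
  Position 12 ')': depth becomes 1
  Position 13 ')': depth becomes 0
  Position 14 '(': depth becomes 1
  Position 15 '(': depth becomes 2
  Position 16 ')': depth becomes 1
  Position 17 ')': depth becomes 0
  Position 18 '(': depth becomes 1
  Position 19 '(': depth becomes 2
  Position 20 ')': depth becomes 1
  Position 21 ')': depth becomes 0
Maximum depth reached: 2

2


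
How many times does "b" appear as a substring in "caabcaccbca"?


Searching for "b" in "caabcaccbca"
Scanning each position:
  Position 0: "c" => no
  Position 1: "a" => no
  Position 2: "a" => no
  Position 3: "b" => MATCH
  Position 4: "c" => no
  Position 5: "a" => no
  Position 6: "c" => no
  Position 7: "c" => no
  Position 8: "b" => MATCH
  Position 9: "c" => no
  Position 10: "a" => no
Total occurrences: 2

2


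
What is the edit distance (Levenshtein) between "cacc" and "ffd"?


Computing edit distance: "cacc" -> "ffd"
DP table:
           f    f    d
      0    1    2    3
  c   1    1    2    3
  a   2    2    2    3
  c   3    3    3    3
  c   4    4    4    4
Edit distance = dp[4][3] = 4

4


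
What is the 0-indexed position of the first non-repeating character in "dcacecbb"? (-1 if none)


Input: dcacecbb
Character frequencies:
  'a': 1
  'b': 2
  'c': 3
  'd': 1
  'e': 1
Scanning left to right for freq == 1:
  Position 0 ('d'): unique! => answer = 0

0


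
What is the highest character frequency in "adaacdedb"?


Input: adaacdedb
Character counts:
  'a': 3
  'b': 1
  'c': 1
  'd': 3
  'e': 1
Maximum frequency: 3

3


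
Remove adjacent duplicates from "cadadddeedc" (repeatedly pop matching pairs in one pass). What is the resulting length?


Input: cadadddeedc
Stack-based adjacent duplicate removal:
  Read 'c': push. Stack: c
  Read 'a': push. Stack: ca
  Read 'd': push. Stack: cad
  Read 'a': push. Stack: cada
  Read 'd': push. Stack: cadad
  Read 'd': matches stack top 'd' => pop. Stack: cada
  Read 'd': push. Stack: cadad
  Read 'e': push. Stack: cadade
  Read 'e': matches stack top 'e' => pop. Stack: cadad
  Read 'd': matches stack top 'd' => pop. Stack: cada
  Read 'c': push. Stack: cadac
Final stack: "cadac" (length 5)

5


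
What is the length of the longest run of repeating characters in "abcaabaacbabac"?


Input: "abcaabaacbabac"
Scanning for longest run:
  Position 1 ('b'): new char, reset run to 1
  Position 2 ('c'): new char, reset run to 1
  Position 3 ('a'): new char, reset run to 1
  Position 4 ('a'): continues run of 'a', length=2
  Position 5 ('b'): new char, reset run to 1
  Position 6 ('a'): new char, reset run to 1
  Position 7 ('a'): continues run of 'a', length=2
  Position 8 ('c'): new char, reset run to 1
  Position 9 ('b'): new char, reset run to 1
  Position 10 ('a'): new char, reset run to 1
  Position 11 ('b'): new char, reset run to 1
  Position 12 ('a'): new char, reset run to 1
  Position 13 ('c'): new char, reset run to 1
Longest run: 'a' with length 2

2


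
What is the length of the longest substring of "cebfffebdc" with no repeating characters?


Input: "cebfffebdc"
Sliding window (track last position of each char):
  Position 0 ('c'): window [0,0] length 1 -- new best
  Position 1 ('e'): window [0,1] length 2 -- new best
  Position 2 ('b'): window [0,2] length 3 -- new best
  Position 3 ('f'): window [0,3] length 4 -- new best
  Position 4 ('f'): repeat (last at 3), move window start to 4
  Position 4 ('f'): window [4,4] length 1
  Position 5 ('f'): repeat (last at 4), move window start to 5
  Position 5 ('f'): window [5,5] length 1
  Position 6 ('e'): window [5,6] length 2
  Position 7 ('b'): window [5,7] length 3
  Position 8 ('d'): window [5,8] length 4
  Position 9 ('c'): window [5,9] length 5 -- new best
Longest substring with no repeats: "febdc" with length 5

5


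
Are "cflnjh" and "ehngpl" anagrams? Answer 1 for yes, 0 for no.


Strings: "cflnjh", "ehngpl"
Sorted first:  cfhjln
Sorted second: eghlnp
Differ at position 0: 'c' vs 'e' => not anagrams

0


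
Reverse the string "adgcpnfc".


Input: adgcpnfc
Reading characters right to left:
  Position 7: 'c'
  Position 6: 'f'
  Position 5: 'n'
  Position 4: 'p'
  Position 3: 'c'
  Position 2: 'g'
  Position 1: 'd'
  Position 0: 'a'
Reversed: cfnpcgda

cfnpcgda


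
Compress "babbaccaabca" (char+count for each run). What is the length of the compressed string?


Input: babbaccaabca
Runs:
  'b' x 1 => "b1"
  'a' x 1 => "a1"
  'b' x 2 => "b2"
  'a' x 1 => "a1"
  'c' x 2 => "c2"
  'a' x 2 => "a2"
  'b' x 1 => "b1"
  'c' x 1 => "c1"
  'a' x 1 => "a1"
Compressed: "b1a1b2a1c2a2b1c1a1"
Compressed length: 18

18


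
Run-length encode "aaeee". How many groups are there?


Input: aaeee
Scanning for consecutive runs:
  Group 1: 'a' x 2 (positions 0-1)
  Group 2: 'e' x 3 (positions 2-4)
Total groups: 2

2


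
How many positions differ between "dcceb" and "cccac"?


Comparing "dcceb" and "cccac" position by position:
  Position 0: 'd' vs 'c' => DIFFER
  Position 1: 'c' vs 'c' => same
  Position 2: 'c' vs 'c' => same
  Position 3: 'e' vs 'a' => DIFFER
  Position 4: 'b' vs 'c' => DIFFER
Positions that differ: 3

3


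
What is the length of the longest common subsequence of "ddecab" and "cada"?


LCS of "ddecab" and "cada"
DP table:
           c    a    d    a
      0    0    0    0    0
  d   0    0    0    1    1
  d   0    0    0    1    1
  e   0    0    0    1    1
  c   0    1    1    1    1
  a   0    1    2    2    2
  b   0    1    2    2    2
LCS length = dp[6][4] = 2

2


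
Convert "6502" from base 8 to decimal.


Input: "6502" in base 8
Positional expansion:
  Digit '6' (value 6) x 8^3 = 3072
  Digit '5' (value 5) x 8^2 = 320
  Digit '0' (value 0) x 8^1 = 0
  Digit '2' (value 2) x 8^0 = 2
Sum = 3394

3394


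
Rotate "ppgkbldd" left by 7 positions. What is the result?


Input: "ppgkbldd", rotate left by 7
First 7 characters: "ppgkbld"
Remaining characters: "d"
Concatenate remaining + first: "d" + "ppgkbld" = "dppgkbld"

dppgkbld


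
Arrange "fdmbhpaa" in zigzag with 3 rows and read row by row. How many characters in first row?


Zigzag "fdmbhpaa" into 3 rows:
Placing characters:
  'f' => row 0
  'd' => row 1
  'm' => row 2
  'b' => row 1
  'h' => row 0
  'p' => row 1
  'a' => row 2
  'a' => row 1
Rows:
  Row 0: "fh"
  Row 1: "dbpa"
  Row 2: "ma"
First row length: 2

2


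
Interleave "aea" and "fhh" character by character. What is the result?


Interleaving "aea" and "fhh":
  Position 0: 'a' from first, 'f' from second => "af"
  Position 1: 'e' from first, 'h' from second => "eh"
  Position 2: 'a' from first, 'h' from second => "ah"
Result: afehah

afehah


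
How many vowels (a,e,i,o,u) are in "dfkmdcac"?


Input: dfkmdcac
Checking each character:
  'd' at position 0: consonant
  'f' at position 1: consonant
  'k' at position 2: consonant
  'm' at position 3: consonant
  'd' at position 4: consonant
  'c' at position 5: consonant
  'a' at position 6: vowel (running total: 1)
  'c' at position 7: consonant
Total vowels: 1

1


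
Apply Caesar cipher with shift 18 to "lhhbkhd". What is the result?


Caesar cipher: shift "lhhbkhd" by 18
  'l' (pos 11) + 18 = pos 3 = 'd'
  'h' (pos 7) + 18 = pos 25 = 'z'
  'h' (pos 7) + 18 = pos 25 = 'z'
  'b' (pos 1) + 18 = pos 19 = 't'
  'k' (pos 10) + 18 = pos 2 = 'c'
  'h' (pos 7) + 18 = pos 25 = 'z'
  'd' (pos 3) + 18 = pos 21 = 'v'
Result: dzztczv

dzztczv


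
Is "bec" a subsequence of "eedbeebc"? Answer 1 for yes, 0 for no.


Check if "bec" is a subsequence of "eedbeebc"
Greedy scan:
  Position 0 ('e'): no match needed
  Position 1 ('e'): no match needed
  Position 2 ('d'): no match needed
  Position 3 ('b'): matches sub[0] = 'b'
  Position 4 ('e'): matches sub[1] = 'e'
  Position 5 ('e'): no match needed
  Position 6 ('b'): no match needed
  Position 7 ('c'): matches sub[2] = 'c'
All 3 characters matched => is a subsequence

1


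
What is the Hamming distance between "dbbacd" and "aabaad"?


Comparing "dbbacd" and "aabaad" position by position:
  Position 0: 'd' vs 'a' => differ
  Position 1: 'b' vs 'a' => differ
  Position 2: 'b' vs 'b' => same
  Position 3: 'a' vs 'a' => same
  Position 4: 'c' vs 'a' => differ
  Position 5: 'd' vs 'd' => same
Total differences (Hamming distance): 3

3


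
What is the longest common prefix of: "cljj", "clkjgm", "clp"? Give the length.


Words: cljj, clkjgm, clp
  Position 0: all 'c' => match
  Position 1: all 'l' => match
  Position 2: ('j', 'k', 'p') => mismatch, stop
LCP = "cl" (length 2)

2


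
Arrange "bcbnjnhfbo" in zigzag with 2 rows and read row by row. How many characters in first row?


Zigzag "bcbnjnhfbo" into 2 rows:
Placing characters:
  'b' => row 0
  'c' => row 1
  'b' => row 0
  'n' => row 1
  'j' => row 0
  'n' => row 1
  'h' => row 0
  'f' => row 1
  'b' => row 0
  'o' => row 1
Rows:
  Row 0: "bbjhb"
  Row 1: "cnnfo"
First row length: 5

5


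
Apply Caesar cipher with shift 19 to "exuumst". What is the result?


Caesar cipher: shift "exuumst" by 19
  'e' (pos 4) + 19 = pos 23 = 'x'
  'x' (pos 23) + 19 = pos 16 = 'q'
  'u' (pos 20) + 19 = pos 13 = 'n'
  'u' (pos 20) + 19 = pos 13 = 'n'
  'm' (pos 12) + 19 = pos 5 = 'f'
  's' (pos 18) + 19 = pos 11 = 'l'
  't' (pos 19) + 19 = pos 12 = 'm'
Result: xqnnflm

xqnnflm


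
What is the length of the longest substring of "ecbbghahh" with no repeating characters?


Input: "ecbbghahh"
Sliding window (track last position of each char):
  Position 0 ('e'): window [0,0] length 1 -- new best
  Position 1 ('c'): window [0,1] length 2 -- new best
  Position 2 ('b'): window [0,2] length 3 -- new best
  Position 3 ('b'): repeat (last at 2), move window start to 3
  Position 3 ('b'): window [3,3] length 1
  Position 4 ('g'): window [3,4] length 2
  Position 5 ('h'): window [3,5] length 3
  Position 6 ('a'): window [3,6] length 4 -- new best
  Position 7 ('h'): repeat (last at 5), move window start to 6
  Position 7 ('h'): window [6,7] length 2
  Position 8 ('h'): repeat (last at 7), move window start to 8
  Position 8 ('h'): window [8,8] length 1
Longest substring with no repeats: "bgha" with length 4

4


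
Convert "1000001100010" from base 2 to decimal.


Input: "1000001100010" in base 2
Positional expansion:
  Digit '1' (value 1) x 2^12 = 4096
  Digit '0' (value 0) x 2^11 = 0
  Digit '0' (value 0) x 2^10 = 0
  Digit '0' (value 0) x 2^9 = 0
  Digit '0' (value 0) x 2^8 = 0
  Digit '0' (value 0) x 2^7 = 0
  Digit '1' (value 1) x 2^6 = 64
  Digit '1' (value 1) x 2^5 = 32
  Digit '0' (value 0) x 2^4 = 0
  Digit '0' (value 0) x 2^3 = 0
  Digit '0' (value 0) x 2^2 = 0
  Digit '1' (value 1) x 2^1 = 2
  Digit '0' (value 0) x 2^0 = 0
Sum = 4194

4194


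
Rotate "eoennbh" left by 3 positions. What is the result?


Input: "eoennbh", rotate left by 3
First 3 characters: "eoe"
Remaining characters: "nnbh"
Concatenate remaining + first: "nnbh" + "eoe" = "nnbheoe"

nnbheoe


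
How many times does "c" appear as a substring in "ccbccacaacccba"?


Searching for "c" in "ccbccacaacccba"
Scanning each position:
  Position 0: "c" => MATCH
  Position 1: "c" => MATCH
  Position 2: "b" => no
  Position 3: "c" => MATCH
  Position 4: "c" => MATCH
  Position 5: "a" => no
  Position 6: "c" => MATCH
  Position 7: "a" => no
  Position 8: "a" => no
  Position 9: "c" => MATCH
  Position 10: "c" => MATCH
  Position 11: "c" => MATCH
  Position 12: "b" => no
  Position 13: "a" => no
Total occurrences: 8

8


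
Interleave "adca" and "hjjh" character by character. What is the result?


Interleaving "adca" and "hjjh":
  Position 0: 'a' from first, 'h' from second => "ah"
  Position 1: 'd' from first, 'j' from second => "dj"
  Position 2: 'c' from first, 'j' from second => "cj"
  Position 3: 'a' from first, 'h' from second => "ah"
Result: ahdjcjah

ahdjcjah


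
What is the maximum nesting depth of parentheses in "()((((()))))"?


Input: "()((((()))))"
Tracking depth:
  Position 0 '(': depth becomes 1
  Position 1 ')': depth becomes 0
  Position 2 '(': depth becomes 1
  Position 3 '(': depth becomes 2
  Position 4 '(': depth becomes 3
  Position 5 '(': depth becomes 4
  Position 6 '(': depth becomes 5
  Position 7 ')': depth becomes 4
  Position 8 ')': depth becomes 3
  Position 9 ')': depth becomes 2
  Position 10 ')': depth becomes 1
  Position 11 ')': depth becomes 0
Maximum depth reached: 5

5


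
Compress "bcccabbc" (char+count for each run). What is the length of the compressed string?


Input: bcccabbc
Runs:
  'b' x 1 => "b1"
  'c' x 3 => "c3"
  'a' x 1 => "a1"
  'b' x 2 => "b2"
  'c' x 1 => "c1"
Compressed: "b1c3a1b2c1"
Compressed length: 10

10


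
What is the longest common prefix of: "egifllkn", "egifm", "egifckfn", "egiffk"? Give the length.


Words: egifllkn, egifm, egifckfn, egiffk
  Position 0: all 'e' => match
  Position 1: all 'g' => match
  Position 2: all 'i' => match
  Position 3: all 'f' => match
  Position 4: ('l', 'm', 'c', 'f') => mismatch, stop
LCP = "egif" (length 4)

4


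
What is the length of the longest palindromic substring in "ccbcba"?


Input: "ccbcba"
Checking substrings for palindromes:
  [1:4] "cbc" (len 3) => palindrome
  [2:5] "bcb" (len 3) => palindrome
  [0:2] "cc" (len 2) => palindrome
Longest palindromic substring: "cbc" with length 3

3


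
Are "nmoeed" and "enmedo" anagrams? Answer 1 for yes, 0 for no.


Strings: "nmoeed", "enmedo"
Sorted first:  deemno
Sorted second: deemno
Sorted forms match => anagrams

1


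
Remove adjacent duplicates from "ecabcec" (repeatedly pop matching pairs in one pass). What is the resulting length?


Input: ecabcec
Stack-based adjacent duplicate removal:
  Read 'e': push. Stack: e
  Read 'c': push. Stack: ec
  Read 'a': push. Stack: eca
  Read 'b': push. Stack: ecab
  Read 'c': push. Stack: ecabc
  Read 'e': push. Stack: ecabce
  Read 'c': push. Stack: ecabcec
Final stack: "ecabcec" (length 7)

7


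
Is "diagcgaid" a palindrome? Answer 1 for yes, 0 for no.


Input: diagcgaid
Reversed: diagcgaid
  Compare pos 0 ('d') with pos 8 ('d'): match
  Compare pos 1 ('i') with pos 7 ('i'): match
  Compare pos 2 ('a') with pos 6 ('a'): match
  Compare pos 3 ('g') with pos 5 ('g'): match
Result: palindrome

1


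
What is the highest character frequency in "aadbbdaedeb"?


Input: aadbbdaedeb
Character counts:
  'a': 3
  'b': 3
  'd': 3
  'e': 2
Maximum frequency: 3

3


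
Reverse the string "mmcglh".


Input: mmcglh
Reading characters right to left:
  Position 5: 'h'
  Position 4: 'l'
  Position 3: 'g'
  Position 2: 'c'
  Position 1: 'm'
  Position 0: 'm'
Reversed: hlgcmm

hlgcmm


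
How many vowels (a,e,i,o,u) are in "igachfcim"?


Input: igachfcim
Checking each character:
  'i' at position 0: vowel (running total: 1)
  'g' at position 1: consonant
  'a' at position 2: vowel (running total: 2)
  'c' at position 3: consonant
  'h' at position 4: consonant
  'f' at position 5: consonant
  'c' at position 6: consonant
  'i' at position 7: vowel (running total: 3)
  'm' at position 8: consonant
Total vowels: 3

3
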